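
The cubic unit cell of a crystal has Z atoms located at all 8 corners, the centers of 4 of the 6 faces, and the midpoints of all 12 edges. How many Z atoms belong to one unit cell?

Corner atoms are shared by 8 cells (1/8 each), face atoms by 2 (1/2 each), edge atoms by 4 (1/4 each).
Net atoms = 8 × 1/8 + 4 × 1/2 + 12 × 1/4 = 1 + 2 + 3 = 6.

6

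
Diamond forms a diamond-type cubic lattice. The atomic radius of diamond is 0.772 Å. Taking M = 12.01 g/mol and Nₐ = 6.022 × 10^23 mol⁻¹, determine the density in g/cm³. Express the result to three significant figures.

3.52 g/cm³

In a diamond cubic lattice, nearest neighbors lie along the body diagonal with √3·a = 8r, giving a = 3.566 Å = 3.566 × 10^-8 cm.
With Z = 8, ρ = Z·M/(N_A·a³) = 8 × 12.01 / (6.022 × 10²³ × 4.534 × 10^-23) = 3.519 g/cm³.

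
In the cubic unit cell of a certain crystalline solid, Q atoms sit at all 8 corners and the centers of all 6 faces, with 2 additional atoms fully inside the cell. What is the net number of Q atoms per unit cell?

Corner atoms are shared by 8 cells (1/8 each), face atoms by 2 (1/2 each), interior atoms are unshared.
Net atoms = 8 × 1/8 + 6 × 1/2 + 2 = 1 + 3 + 2 = 6.

6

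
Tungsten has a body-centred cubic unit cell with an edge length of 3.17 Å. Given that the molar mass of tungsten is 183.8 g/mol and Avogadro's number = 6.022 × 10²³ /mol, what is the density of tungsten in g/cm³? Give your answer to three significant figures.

A BCC unit cell contains Z = 2 atoms.
Cell volume: a³ = (3.17 Å)³ = (3.170 × 10^-8 cm)³ = 3.186 × 10^-23 cm³.
ρ = Z·M/(N_A·a³) = 2 × 183.8 / (6.022 × 10²³ × 3.186 × 10^-23) = 19.16 g/cm³.

19.2 g/cm³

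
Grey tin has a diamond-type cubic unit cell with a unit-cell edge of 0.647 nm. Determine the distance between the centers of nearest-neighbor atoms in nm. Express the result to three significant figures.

0.280 nm

In a diamond cubic structure, nearest neighbors lie along the body diagonal with √3·a = 8r; the nearest-neighbor distance equals 2r = 0.4330·a.
d = 0.4330 × 0.647 = 0.280 nm.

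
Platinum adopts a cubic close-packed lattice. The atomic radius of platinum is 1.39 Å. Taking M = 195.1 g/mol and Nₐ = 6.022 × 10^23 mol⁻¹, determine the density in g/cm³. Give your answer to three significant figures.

21.3 g/cm³

In an FCC lattice, atoms touch along the face diagonal, so √2·a = 4r, giving a = 3.932 Å = 3.932 × 10^-8 cm.
With Z = 4, ρ = Z·M/(N_A·a³) = 4 × 195.1 / (6.022 × 10²³ × 6.077 × 10^-23) = 21.33 g/cm³.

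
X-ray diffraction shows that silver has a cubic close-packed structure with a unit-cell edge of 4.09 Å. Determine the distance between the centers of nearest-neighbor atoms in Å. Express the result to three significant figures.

In an FCC structure, atoms touch along the face diagonal, so √2·a = 4r; the nearest-neighbor distance equals 2r = 0.7071·a.
d = 0.7071 × 4.09 = 2.89 Å.

2.89 Å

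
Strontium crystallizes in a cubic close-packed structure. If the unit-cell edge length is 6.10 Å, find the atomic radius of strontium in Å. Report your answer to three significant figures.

In an FCC lattice, atoms touch along the face diagonal, so √2·a = 4r.
r = √2·a/4 = 1.4142 × 6.10 / 4 = 2.16 Å.

2.16 Å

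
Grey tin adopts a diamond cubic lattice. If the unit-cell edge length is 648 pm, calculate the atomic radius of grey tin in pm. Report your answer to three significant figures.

140 pm

In a diamond cubic lattice, nearest neighbors lie along the body diagonal with √3·a = 8r.
r = √3·a/8 = 1.7321 × 648 / 8 = 140 pm.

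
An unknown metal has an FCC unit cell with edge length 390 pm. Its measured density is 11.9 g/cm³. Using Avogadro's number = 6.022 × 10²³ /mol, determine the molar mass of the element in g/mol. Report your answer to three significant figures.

An FCC cell has Z = 4 atoms; a = 3.900 × 10^-8 cm.
M = ρ·N_A·a³/Z = 11.9 × 6.022 × 10²³ × 5.932 × 10^-23 / 4 = 106 g/mol.

106 g/mol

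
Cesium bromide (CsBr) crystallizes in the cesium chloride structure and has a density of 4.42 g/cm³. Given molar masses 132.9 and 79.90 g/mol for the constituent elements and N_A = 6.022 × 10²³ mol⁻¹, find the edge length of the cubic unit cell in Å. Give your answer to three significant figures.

4.31 Å

M(CsBr) = 212.8 g/mol; Z = 1 formula unit per cell.
a³ = Z·M/(N_A·ρ) = 1 × 212.8 / (6.022 × 10²³ × 4.42) = 7.995 × 10^-23 cm³, so a = 4.308 × 10^-8 cm = 4.31 Å.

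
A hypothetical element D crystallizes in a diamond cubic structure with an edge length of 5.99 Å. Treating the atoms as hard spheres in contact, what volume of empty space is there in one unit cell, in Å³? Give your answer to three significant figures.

In a diamond cubic lattice nearest neighbors lie along the body diagonal with √3·a = 8r, so r = 0.2165a = 1.297 Å.
V_cell = a³ = 214.9 Å³; V_atoms = 8 × (4/3)πr³ = 73.09 Å³.
Empty space = 214.9 − 73.09 = 142 Å³.

142 Å³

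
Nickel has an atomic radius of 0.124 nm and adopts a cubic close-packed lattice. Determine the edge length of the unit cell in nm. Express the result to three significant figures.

0.351 nm

In an FCC lattice, atoms touch along the face diagonal, so √2·a = 4r.
a = 4r/√2 = 4 × 0.124 / 1.4142 = 0.351 nm.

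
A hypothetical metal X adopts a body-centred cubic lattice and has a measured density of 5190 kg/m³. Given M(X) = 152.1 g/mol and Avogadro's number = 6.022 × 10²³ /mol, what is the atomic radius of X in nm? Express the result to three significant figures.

For a BCC cell (Z = 2), a³ = Z·M/(N_A·ρ) = 2 × 152.1 / (6.022 × 10²³ × 5.190) = 9.733 × 10^-23 cm³, so a = 4.600 × 10^-8 cm = 0.4600 nm.
Atoms touch along the body diagonal, so √3·a = 4r, so r = 0.4330 × a = 0.199 nm.

0.199 nm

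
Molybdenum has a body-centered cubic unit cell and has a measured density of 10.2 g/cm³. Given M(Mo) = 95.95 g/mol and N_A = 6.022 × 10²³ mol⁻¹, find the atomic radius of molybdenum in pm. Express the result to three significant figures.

136 pm

For a BCC cell (Z = 2), a³ = Z·M/(N_A·ρ) = 2 × 95.95 / (6.022 × 10²³ × 10.20) = 3.124 × 10^-23 cm³, so a = 3.150 × 10^-8 cm = 315.0 pm.
Atoms touch along the body diagonal, so √3·a = 4r, so r = 0.4330 × a = 136 pm.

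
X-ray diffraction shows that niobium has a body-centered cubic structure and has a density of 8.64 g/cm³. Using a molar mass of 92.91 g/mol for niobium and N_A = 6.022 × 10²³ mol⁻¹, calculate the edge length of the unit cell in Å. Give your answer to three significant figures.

3.29 Å

With Z = 2 atoms per BCC cell, a³ = Z·M/(N_A·ρ) = 2 × 92.91 / (6.022 × 10²³ × 8.640 g/cm³) = 3.571 × 10^-23 cm³.
a = (3.571 × 10^-23)^(1/3) = 3.293 × 10^-8 cm = 3.29 Å.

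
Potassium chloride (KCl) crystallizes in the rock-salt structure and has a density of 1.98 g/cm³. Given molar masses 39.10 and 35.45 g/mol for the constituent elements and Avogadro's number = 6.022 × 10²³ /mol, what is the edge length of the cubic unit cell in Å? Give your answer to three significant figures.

6.30 Å

M(KCl) = 74.55 g/mol; Z = 4 formula units per cell.
a³ = Z·M/(N_A·ρ) = 4 × 74.55 / (6.022 × 10²³ × 1.98) = 2.501 × 10^-22 cm³, so a = 6.300 × 10^-8 cm = 6.30 Å.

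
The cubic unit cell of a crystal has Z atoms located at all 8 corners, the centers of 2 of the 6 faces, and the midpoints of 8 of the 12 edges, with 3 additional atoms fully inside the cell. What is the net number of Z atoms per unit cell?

Corner atoms are shared by 8 cells (1/8 each), face atoms by 2 (1/2 each), edge atoms by 4 (1/4 each), interior atoms are unshared.
Net atoms = 8 × 1/8 + 2 × 1/2 + 8 × 1/4 + 3 = 1 + 1 + 2 + 3 = 7.

7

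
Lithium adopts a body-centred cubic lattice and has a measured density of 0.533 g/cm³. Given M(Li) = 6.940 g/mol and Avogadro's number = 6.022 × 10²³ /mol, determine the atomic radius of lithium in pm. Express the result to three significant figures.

152 pm

For a BCC cell (Z = 2), a³ = Z·M/(N_A·ρ) = 2 × 6.940 / (6.022 × 10²³ × 0.5330) = 4.324 × 10^-23 cm³, so a = 3.510 × 10^-8 cm = 351.0 pm.
Atoms touch along the body diagonal, so √3·a = 4r, so r = 0.4330 × a = 152 pm.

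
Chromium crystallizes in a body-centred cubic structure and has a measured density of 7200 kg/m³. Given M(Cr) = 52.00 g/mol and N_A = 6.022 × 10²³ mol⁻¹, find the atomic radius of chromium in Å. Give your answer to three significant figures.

1.25 Å

For a BCC cell (Z = 2), a³ = Z·M/(N_A·ρ) = 2 × 52.00 / (6.022 × 10²³ × 7.200) = 2.399 × 10^-23 cm³, so a = 2.884 × 10^-8 cm = 2.884 Å.
Atoms touch along the body diagonal, so √3·a = 4r, so r = 0.4330 × a = 1.25 Å.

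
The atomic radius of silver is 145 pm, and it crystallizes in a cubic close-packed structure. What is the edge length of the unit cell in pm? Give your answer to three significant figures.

In an FCC lattice, atoms touch along the face diagonal, so √2·a = 4r.
a = 4r/√2 = 4 × 145 / 1.4142 = 410 pm.

410 pm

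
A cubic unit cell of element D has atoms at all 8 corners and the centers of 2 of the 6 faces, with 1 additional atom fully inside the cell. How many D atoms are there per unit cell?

3

Corner atoms are shared by 8 cells (1/8 each), face atoms by 2 (1/2 each), interior atoms are unshared.
Net atoms = 8 × 1/8 + 2 × 1/2 + 1 = 1 + 1 + 1 = 3.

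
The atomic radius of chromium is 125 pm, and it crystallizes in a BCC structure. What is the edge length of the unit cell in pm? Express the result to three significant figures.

289 pm

In a BCC lattice, atoms touch along the body diagonal, so √3·a = 4r.
a = 4r/√3 = 4 × 125 / 1.7321 = 289 pm.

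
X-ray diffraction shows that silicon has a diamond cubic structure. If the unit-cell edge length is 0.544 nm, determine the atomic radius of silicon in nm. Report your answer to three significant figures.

0.118 nm

In a diamond cubic lattice, nearest neighbors lie along the body diagonal with √3·a = 8r.
r = √3·a/8 = 1.7321 × 0.544 / 8 = 0.118 nm.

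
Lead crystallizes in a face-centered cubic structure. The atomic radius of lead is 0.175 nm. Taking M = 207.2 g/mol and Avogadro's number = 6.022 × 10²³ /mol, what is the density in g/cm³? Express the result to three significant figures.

11.3 g/cm³

In an FCC lattice, atoms touch along the face diagonal, so √2·a = 4r, giving a = 0.4950 nm = 4.950 × 10^-8 cm.
With Z = 4, ρ = Z·M/(N_A·a³) = 4 × 207.2 / (6.022 × 10²³ × 1.213 × 10^-22) = 11.35 g/cm³.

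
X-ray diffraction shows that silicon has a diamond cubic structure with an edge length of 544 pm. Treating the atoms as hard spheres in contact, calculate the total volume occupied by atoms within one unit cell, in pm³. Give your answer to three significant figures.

5.48 × 10^7 pm³

In a diamond cubic lattice nearest neighbors lie along the body diagonal with √3·a = 8r, so r = 0.2165a = 117.8 pm.
V_atoms = Z × (4/3)πr³ = 8 × (4/3)π × (117.8)³ = 5.48 × 10^7 pm³.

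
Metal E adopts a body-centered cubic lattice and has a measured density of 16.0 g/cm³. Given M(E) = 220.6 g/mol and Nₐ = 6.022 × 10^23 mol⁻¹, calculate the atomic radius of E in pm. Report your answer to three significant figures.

155 pm

For a BCC cell (Z = 2), a³ = Z·M/(N_A·ρ) = 2 × 220.6 / (6.022 × 10²³ × 16.00) = 4.579 × 10^-23 cm³, so a = 3.578 × 10^-8 cm = 357.8 pm.
Atoms touch along the body diagonal, so √3·a = 4r, so r = 0.4330 × a = 155 pm.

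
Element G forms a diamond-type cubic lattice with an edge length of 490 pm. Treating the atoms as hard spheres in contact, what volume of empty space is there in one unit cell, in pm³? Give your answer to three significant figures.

7.76 × 10^7 pm³

In a diamond cubic lattice nearest neighbors lie along the body diagonal with √3·a = 8r, so r = 0.2165a = 106.1 pm.
V_cell = a³ = 1.176 × 10^8 pm³; V_atoms = 8 × (4/3)πr³ = 4.001 × 10^7 pm³.
Empty space = 1.176 × 10^8 − 4.001 × 10^7 = 7.76 × 10^7 pm³.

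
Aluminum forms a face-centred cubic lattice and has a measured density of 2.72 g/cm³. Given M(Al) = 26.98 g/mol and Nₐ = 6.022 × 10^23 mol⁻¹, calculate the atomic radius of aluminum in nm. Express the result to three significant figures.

0.143 nm

For an FCC cell (Z = 4), a³ = Z·M/(N_A·ρ) = 4 × 26.98 / (6.022 × 10²³ × 2.720) = 6.589 × 10^-23 cm³, so a = 4.039 × 10^-8 cm = 0.4039 nm.
Atoms touch along the face diagonal, so √2·a = 4r, so r = 0.3536 × a = 0.143 nm.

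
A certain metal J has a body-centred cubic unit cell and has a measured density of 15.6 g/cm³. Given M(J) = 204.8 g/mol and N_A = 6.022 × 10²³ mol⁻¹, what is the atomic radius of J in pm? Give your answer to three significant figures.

152 pm

For a BCC cell (Z = 2), a³ = Z·M/(N_A·ρ) = 2 × 204.8 / (6.022 × 10²³ × 15.60) = 4.360 × 10^-23 cm³, so a = 3.520 × 10^-8 cm = 352.0 pm.
Atoms touch along the body diagonal, so √3·a = 4r, so r = 0.4330 × a = 152 pm.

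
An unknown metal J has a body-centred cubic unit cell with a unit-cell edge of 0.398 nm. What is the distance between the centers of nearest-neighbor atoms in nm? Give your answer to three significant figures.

0.345 nm

In a BCC structure, atoms touch along the body diagonal, so √3·a = 4r; the nearest-neighbor distance equals 2r = 0.8660·a.
d = 0.8660 × 0.398 = 0.345 nm.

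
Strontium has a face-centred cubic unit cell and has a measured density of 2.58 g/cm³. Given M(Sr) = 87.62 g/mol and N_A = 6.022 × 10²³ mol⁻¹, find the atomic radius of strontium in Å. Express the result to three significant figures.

For an FCC cell (Z = 4), a³ = Z·M/(N_A·ρ) = 4 × 87.62 / (6.022 × 10²³ × 2.580) = 2.256 × 10^-22 cm³, so a = 6.087 × 10^-8 cm = 6.087 Å.
Atoms touch along the face diagonal, so √2·a = 4r, so r = 0.3536 × a = 2.15 Å.

2.15 Å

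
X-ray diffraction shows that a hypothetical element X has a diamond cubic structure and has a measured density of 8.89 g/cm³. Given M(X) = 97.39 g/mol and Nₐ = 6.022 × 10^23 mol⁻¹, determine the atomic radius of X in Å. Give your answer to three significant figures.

1.14 Å

For a diamond cubic cell (Z = 8), a³ = Z·M/(N_A·ρ) = 8 × 97.39 / (6.022 × 10²³ × 8.890) = 1.455 × 10^-22 cm³, so a = 5.260 × 10^-8 cm = 5.260 Å.
Nearest neighbors lie along the body diagonal with √3·a = 8r, so r = 0.2165 × a = 1.14 Å.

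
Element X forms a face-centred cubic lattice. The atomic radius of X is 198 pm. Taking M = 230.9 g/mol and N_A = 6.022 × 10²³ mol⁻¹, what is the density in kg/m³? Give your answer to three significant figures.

8730 kg/m³

In an FCC lattice, atoms touch along the face diagonal, so √2·a = 4r, giving a = 560.0 pm = 5.600 × 10^-8 cm.
With Z = 4, ρ = Z·M/(N_A·a³) = 4 × 230.9 / (6.022 × 10²³ × 1.756 × 10^-22) = 8.732 g/cm³ = 8730 kg/m³.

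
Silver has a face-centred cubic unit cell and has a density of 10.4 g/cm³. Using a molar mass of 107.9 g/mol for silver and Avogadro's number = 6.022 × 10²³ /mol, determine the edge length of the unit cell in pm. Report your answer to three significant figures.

410 pm

With Z = 4 atoms per FCC cell, a³ = Z·M/(N_A·ρ) = 4 × 107.9 / (6.022 × 10²³ × 10.40 g/cm³) = 6.891 × 10^-23 cm³.
a = (6.891 × 10^-23)^(1/3) = 4.100 × 10^-8 cm = 410 pm.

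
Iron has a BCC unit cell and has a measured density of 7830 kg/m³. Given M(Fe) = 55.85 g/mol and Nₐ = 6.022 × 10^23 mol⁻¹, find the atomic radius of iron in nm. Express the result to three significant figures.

For a BCC cell (Z = 2), a³ = Z·M/(N_A·ρ) = 2 × 55.85 / (6.022 × 10²³ × 7.830) = 2.369 × 10^-23 cm³, so a = 2.872 × 10^-8 cm = 0.2872 nm.
Atoms touch along the body diagonal, so √3·a = 4r, so r = 0.4330 × a = 0.124 nm.

0.124 nm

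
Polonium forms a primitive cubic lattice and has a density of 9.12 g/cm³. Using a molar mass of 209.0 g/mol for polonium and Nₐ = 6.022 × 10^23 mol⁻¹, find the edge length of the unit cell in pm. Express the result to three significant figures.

336 pm

With Z = 1 atom per simple cubic cell, a³ = Z·M/(N_A·ρ) = 1 × 209.0 / (6.022 × 10²³ × 9.120 g/cm³) = 3.805 × 10^-23 cm³.
a = (3.805 × 10^-23)^(1/3) = 3.364 × 10^-8 cm = 336 pm.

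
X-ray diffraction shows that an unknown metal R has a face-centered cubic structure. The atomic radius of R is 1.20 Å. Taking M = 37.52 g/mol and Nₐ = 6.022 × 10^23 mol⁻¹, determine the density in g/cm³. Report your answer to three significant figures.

6.37 g/cm³

In an FCC lattice, atoms touch along the face diagonal, so √2·a = 4r, giving a = 3.394 Å = 3.394 × 10^-8 cm.
With Z = 4, ρ = Z·M/(N_A·a³) = 4 × 37.52 / (6.022 × 10²³ × 3.910 × 10^-23) = 6.374 g/cm³.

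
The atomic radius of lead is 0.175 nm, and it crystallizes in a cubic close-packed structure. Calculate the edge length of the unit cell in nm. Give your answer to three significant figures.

In an FCC lattice, atoms touch along the face diagonal, so √2·a = 4r.
a = 4r/√2 = 4 × 0.175 / 1.4142 = 0.495 nm.

0.495 nm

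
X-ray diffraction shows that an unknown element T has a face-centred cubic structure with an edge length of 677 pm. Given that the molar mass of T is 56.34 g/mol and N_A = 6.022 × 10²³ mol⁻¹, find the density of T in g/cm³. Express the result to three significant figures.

An FCC unit cell contains Z = 4 atoms.
Cell volume: a³ = (677 pm)³ = (6.770 × 10^-8 cm)³ = 3.103 × 10^-22 cm³.
ρ = Z·M/(N_A·a³) = 4 × 56.34 / (6.022 × 10²³ × 3.103 × 10^-22) = 1.206 g/cm³.

1.21 g/cm³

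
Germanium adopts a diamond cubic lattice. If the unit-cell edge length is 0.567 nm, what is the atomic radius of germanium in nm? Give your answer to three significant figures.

0.123 nm

In a diamond cubic lattice, nearest neighbors lie along the body diagonal with √3·a = 8r.
r = √3·a/8 = 1.7321 × 0.567 / 8 = 0.123 nm.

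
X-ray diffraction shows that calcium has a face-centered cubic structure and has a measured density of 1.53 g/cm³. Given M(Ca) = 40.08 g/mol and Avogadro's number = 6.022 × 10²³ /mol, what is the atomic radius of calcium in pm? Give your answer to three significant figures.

197 pm

For an FCC cell (Z = 4), a³ = Z·M/(N_A·ρ) = 4 × 40.08 / (6.022 × 10²³ × 1.530) = 1.740 × 10^-22 cm³, so a = 5.583 × 10^-8 cm = 558.3 pm.
Atoms touch along the face diagonal, so √2·a = 4r, so r = 0.3536 × a = 197 pm.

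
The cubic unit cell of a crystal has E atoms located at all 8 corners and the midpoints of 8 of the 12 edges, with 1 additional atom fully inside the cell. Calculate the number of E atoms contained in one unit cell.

4

Corner atoms are shared by 8 cells (1/8 each), edge atoms by 4 (1/4 each), interior atoms are unshared.
Net atoms = 8 × 1/8 + 8 × 1/4 + 1 = 1 + 2 + 1 = 4.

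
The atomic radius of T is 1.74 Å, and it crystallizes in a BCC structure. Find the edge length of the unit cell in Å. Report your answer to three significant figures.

4.02 Å

In a BCC lattice, atoms touch along the body diagonal, so √3·a = 4r.
a = 4r/√3 = 4 × 1.74 / 1.7321 = 4.02 Å.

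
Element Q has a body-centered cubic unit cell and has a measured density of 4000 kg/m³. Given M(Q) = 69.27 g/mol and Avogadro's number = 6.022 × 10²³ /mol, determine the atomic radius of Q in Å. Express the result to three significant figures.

1.67 Å

For a BCC cell (Z = 2), a³ = Z·M/(N_A·ρ) = 2 × 69.27 / (6.022 × 10²³ × 4.000) = 5.751 × 10^-23 cm³, so a = 3.860 × 10^-8 cm = 3.860 Å.
Atoms touch along the body diagonal, so √3·a = 4r, so r = 0.4330 × a = 1.67 Å.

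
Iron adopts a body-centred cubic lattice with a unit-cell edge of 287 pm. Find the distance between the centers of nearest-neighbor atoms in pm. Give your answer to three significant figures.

In a BCC structure, atoms touch along the body diagonal, so √3·a = 4r; the nearest-neighbor distance equals 2r = 0.8660·a.
d = 0.8660 × 287 = 249 pm.

249 pm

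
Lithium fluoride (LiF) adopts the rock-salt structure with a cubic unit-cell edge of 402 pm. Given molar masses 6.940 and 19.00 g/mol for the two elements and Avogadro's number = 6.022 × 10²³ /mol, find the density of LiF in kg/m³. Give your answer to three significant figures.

The rock-salt structure contains Z = 4 formula units per cell; M(LiF) = 6.940 + 19.00 = 25.94 g/mol.
a³ = (4.020 × 10^-8 cm)³ = 6.496 × 10^-23 cm³.
ρ = 4 × 25.94 / (6.022 × 10²³ × 6.496 × 10^-23) = 2.652 g/cm³ = 2650 kg/m³.

2650 kg/m³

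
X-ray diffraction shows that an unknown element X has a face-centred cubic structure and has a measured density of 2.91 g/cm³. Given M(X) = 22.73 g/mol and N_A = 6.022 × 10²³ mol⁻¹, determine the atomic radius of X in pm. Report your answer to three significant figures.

For an FCC cell (Z = 4), a³ = Z·M/(N_A·ρ) = 4 × 22.73 / (6.022 × 10²³ × 2.910) = 5.188 × 10^-23 cm³, so a = 3.730 × 10^-8 cm = 373.0 pm.
Atoms touch along the face diagonal, so √2·a = 4r, so r = 0.3536 × a = 132 pm.

132 pm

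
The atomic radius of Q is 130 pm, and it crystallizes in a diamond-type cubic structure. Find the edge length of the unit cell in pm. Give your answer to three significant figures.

600 pm

In a diamond cubic lattice, nearest neighbors lie along the body diagonal with √3·a = 8r.
a = 8r/√3 = 8 × 130 / 1.7321 = 600 pm.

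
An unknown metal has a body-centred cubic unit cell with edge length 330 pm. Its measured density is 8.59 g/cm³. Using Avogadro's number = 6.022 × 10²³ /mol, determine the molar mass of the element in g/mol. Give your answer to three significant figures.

92.9 g/mol

A BCC cell has Z = 2 atoms; a = 3.300 × 10^-8 cm.
M = ρ·N_A·a³/Z = 8.59 × 6.022 × 10²³ × 3.594 × 10^-23 / 2 = 92.9 g/mol.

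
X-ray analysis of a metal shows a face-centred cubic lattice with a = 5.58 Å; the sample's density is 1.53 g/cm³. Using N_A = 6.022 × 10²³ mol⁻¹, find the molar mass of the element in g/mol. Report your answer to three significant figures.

40.0 g/mol

An FCC cell has Z = 4 atoms; a = 5.580 × 10^-8 cm.
M = ρ·N_A·a³/Z = 1.53 × 6.022 × 10²³ × 1.737 × 10^-22 / 4 = 40.0 g/mol.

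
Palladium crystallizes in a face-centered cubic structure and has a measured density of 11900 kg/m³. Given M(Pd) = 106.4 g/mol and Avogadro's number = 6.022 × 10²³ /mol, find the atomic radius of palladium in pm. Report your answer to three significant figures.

138 pm

For an FCC cell (Z = 4), a³ = Z·M/(N_A·ρ) = 4 × 106.4 / (6.022 × 10²³ × 11.90) = 5.939 × 10^-23 cm³, so a = 3.902 × 10^-8 cm = 390.2 pm.
Atoms touch along the face diagonal, so √2·a = 4r, so r = 0.3536 × a = 138 pm.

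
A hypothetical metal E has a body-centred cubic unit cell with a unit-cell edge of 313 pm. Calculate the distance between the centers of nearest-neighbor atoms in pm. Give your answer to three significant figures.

In a BCC structure, atoms touch along the body diagonal, so √3·a = 4r; the nearest-neighbor distance equals 2r = 0.8660·a.
d = 0.8660 × 313 = 271 pm.

271 pm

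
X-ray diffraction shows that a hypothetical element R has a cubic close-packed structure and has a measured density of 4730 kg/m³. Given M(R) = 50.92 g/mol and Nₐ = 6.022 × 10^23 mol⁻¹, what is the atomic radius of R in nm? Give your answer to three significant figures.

For an FCC cell (Z = 4), a³ = Z·M/(N_A·ρ) = 4 × 50.92 / (6.022 × 10²³ × 4.730) = 7.151 × 10^-23 cm³, so a = 4.151 × 10^-8 cm = 0.4151 nm.
Atoms touch along the face diagonal, so √2·a = 4r, so r = 0.3536 × a = 0.147 nm.

0.147 nm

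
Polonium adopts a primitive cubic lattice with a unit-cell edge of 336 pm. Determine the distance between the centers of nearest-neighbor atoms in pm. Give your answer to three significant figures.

336 pm

In a simple cubic structure, atoms touch along the cell edge, so a = 2r; the nearest-neighbor distance equals 2r = 1.000·a.
d = 1.000 × 336 = 336 pm.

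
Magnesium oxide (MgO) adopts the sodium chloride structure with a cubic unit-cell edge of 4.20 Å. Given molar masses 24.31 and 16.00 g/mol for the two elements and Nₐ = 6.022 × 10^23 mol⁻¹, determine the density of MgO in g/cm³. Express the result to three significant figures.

3.61 g/cm³

The sodium chloride structure contains Z = 4 formula units per cell; M(MgO) = 24.31 + 16.00 = 40.31 g/mol.
a³ = (4.200 × 10^-8 cm)³ = 7.409 × 10^-23 cm³.
ρ = 4 × 40.31 / (6.022 × 10²³ × 7.409 × 10^-23) = 3.614 g/cm³.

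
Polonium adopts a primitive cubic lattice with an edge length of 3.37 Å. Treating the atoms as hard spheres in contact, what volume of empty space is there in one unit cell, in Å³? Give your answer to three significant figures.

In a simple cubic lattice atoms touch along the cell edge, so a = 2r, so r = 0.5000a = 1.685 Å.
V_cell = a³ = 38.27 Å³; V_atoms = 1 × (4/3)πr³ = 20.04 Å³.
Empty space = 38.27 − 20.04 = 18.2 Å³.

18.2 Å³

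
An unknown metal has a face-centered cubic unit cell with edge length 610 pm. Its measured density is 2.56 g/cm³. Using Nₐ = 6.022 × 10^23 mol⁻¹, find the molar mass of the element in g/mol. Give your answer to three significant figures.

87.5 g/mol

An FCC cell has Z = 4 atoms; a = 6.100 × 10^-8 cm.
M = ρ·N_A·a³/Z = 2.56 × 6.022 × 10²³ × 2.270 × 10^-22 / 4 = 87.5 g/mol.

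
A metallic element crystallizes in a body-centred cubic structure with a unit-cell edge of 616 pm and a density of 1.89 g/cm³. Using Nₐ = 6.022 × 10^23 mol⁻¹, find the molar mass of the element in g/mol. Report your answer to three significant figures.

A BCC cell has Z = 2 atoms; a = 6.160 × 10^-8 cm.
M = ρ·N_A·a³/Z = 1.89 × 6.022 × 10²³ × 2.337 × 10^-22 / 2 = 133 g/mol.

133 g/mol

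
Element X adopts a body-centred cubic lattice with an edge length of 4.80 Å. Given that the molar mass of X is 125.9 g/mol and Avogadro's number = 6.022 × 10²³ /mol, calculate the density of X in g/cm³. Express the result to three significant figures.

3.78 g/cm³

A BCC unit cell contains Z = 2 atoms.
Cell volume: a³ = (4.80 Å)³ = (4.800 × 10^-8 cm)³ = 1.106 × 10^-22 cm³.
ρ = Z·M/(N_A·a³) = 2 × 125.9 / (6.022 × 10²³ × 1.106 × 10^-22) = 3.781 g/cm³.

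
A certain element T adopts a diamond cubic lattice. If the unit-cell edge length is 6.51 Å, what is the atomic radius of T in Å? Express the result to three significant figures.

In a diamond cubic lattice, nearest neighbors lie along the body diagonal with √3·a = 8r.
r = √3·a/8 = 1.7321 × 6.51 / 8 = 1.41 Å.

1.41 Å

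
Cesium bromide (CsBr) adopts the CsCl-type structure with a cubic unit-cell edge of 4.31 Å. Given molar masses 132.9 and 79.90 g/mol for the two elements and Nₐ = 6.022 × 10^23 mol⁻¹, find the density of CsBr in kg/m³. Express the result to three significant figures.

4410 kg/m³

The CsCl-type structure contains Z = 1 formula unit per cell; M(CsBr) = 132.9 + 79.90 = 212.8 g/mol.
a³ = (4.310 × 10^-8 cm)³ = 8.006 × 10^-23 cm³.
ρ = 1 × 212.8 / (6.022 × 10²³ × 8.006 × 10^-23) = 4.414 g/cm³ = 4410 kg/m³.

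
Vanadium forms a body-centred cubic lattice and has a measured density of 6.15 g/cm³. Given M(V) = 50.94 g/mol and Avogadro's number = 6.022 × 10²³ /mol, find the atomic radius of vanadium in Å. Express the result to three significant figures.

1.31 Å

For a BCC cell (Z = 2), a³ = Z·M/(N_A·ρ) = 2 × 50.94 / (6.022 × 10²³ × 6.150) = 2.751 × 10^-23 cm³, so a = 3.019 × 10^-8 cm = 3.019 Å.
Atoms touch along the body diagonal, so √3·a = 4r, so r = 0.4330 × a = 1.31 Å.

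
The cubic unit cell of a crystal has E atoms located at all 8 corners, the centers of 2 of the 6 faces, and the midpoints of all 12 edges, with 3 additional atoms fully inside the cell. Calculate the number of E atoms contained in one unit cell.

8

Corner atoms are shared by 8 cells (1/8 each), face atoms by 2 (1/2 each), edge atoms by 4 (1/4 each), interior atoms are unshared.
Net atoms = 8 × 1/8 + 2 × 1/2 + 12 × 1/4 + 3 = 1 + 1 + 3 + 3 = 8.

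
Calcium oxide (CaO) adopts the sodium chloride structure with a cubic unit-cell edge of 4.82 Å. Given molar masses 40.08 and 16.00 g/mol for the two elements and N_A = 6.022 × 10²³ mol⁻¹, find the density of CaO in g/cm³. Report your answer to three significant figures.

3.33 g/cm³

The sodium chloride structure contains Z = 4 formula units per cell; M(CaO) = 40.08 + 16.00 = 56.08 g/mol.
a³ = (4.820 × 10^-8 cm)³ = 1.120 × 10^-22 cm³.
ρ = 4 × 56.08 / (6.022 × 10²³ × 1.120 × 10^-22) = 3.326 g/cm³.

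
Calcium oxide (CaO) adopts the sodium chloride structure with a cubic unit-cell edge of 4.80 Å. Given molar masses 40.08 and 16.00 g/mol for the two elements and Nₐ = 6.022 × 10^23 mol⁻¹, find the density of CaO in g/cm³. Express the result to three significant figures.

The sodium chloride structure contains Z = 4 formula units per cell; M(CaO) = 40.08 + 16.00 = 56.08 g/mol.
a³ = (4.800 × 10^-8 cm)³ = 1.106 × 10^-22 cm³.
ρ = 4 × 56.08 / (6.022 × 10²³ × 1.106 × 10^-22) = 3.368 g/cm³.

3.37 g/cm³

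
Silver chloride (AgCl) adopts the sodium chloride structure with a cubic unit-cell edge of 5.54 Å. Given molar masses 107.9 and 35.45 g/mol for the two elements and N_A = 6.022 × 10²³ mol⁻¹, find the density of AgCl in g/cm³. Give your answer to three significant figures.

5.60 g/cm³

The sodium chloride structure contains Z = 4 formula units per cell; M(AgCl) = 107.9 + 35.45 = 143.35 g/mol.
a³ = (5.540 × 10^-8 cm)³ = 1.700 × 10^-22 cm³.
ρ = 4 × 143.35 / (6.022 × 10²³ × 1.700 × 10^-22) = 5.600 g/cm³.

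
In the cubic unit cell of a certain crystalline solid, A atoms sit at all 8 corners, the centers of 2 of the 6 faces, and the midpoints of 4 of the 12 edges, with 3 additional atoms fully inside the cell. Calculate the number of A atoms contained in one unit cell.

Corner atoms are shared by 8 cells (1/8 each), face atoms by 2 (1/2 each), edge atoms by 4 (1/4 each), interior atoms are unshared.
Net atoms = 8 × 1/8 + 2 × 1/2 + 4 × 1/4 + 3 = 1 + 1 + 1 + 3 = 6.

6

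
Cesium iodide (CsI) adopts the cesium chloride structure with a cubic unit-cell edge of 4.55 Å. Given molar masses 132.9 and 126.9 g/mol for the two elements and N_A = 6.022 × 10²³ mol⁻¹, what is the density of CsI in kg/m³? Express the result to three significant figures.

4580 kg/m³

The cesium chloride structure contains Z = 1 formula unit per cell; M(CsI) = 132.9 + 126.9 = 259.8 g/mol.
a³ = (4.550 × 10^-8 cm)³ = 9.420 × 10^-23 cm³.
ρ = 1 × 259.8 / (6.022 × 10²³ × 9.420 × 10^-23) = 4.580 g/cm³ = 4580 kg/m³.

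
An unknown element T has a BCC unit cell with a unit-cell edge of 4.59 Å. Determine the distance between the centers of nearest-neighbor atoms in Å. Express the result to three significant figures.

3.98 Å

In a BCC structure, atoms touch along the body diagonal, so √3·a = 4r; the nearest-neighbor distance equals 2r = 0.8660·a.
d = 0.8660 × 4.59 = 3.98 Å.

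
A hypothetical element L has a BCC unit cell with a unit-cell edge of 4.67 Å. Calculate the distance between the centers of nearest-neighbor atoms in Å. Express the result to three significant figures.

In a BCC structure, atoms touch along the body diagonal, so √3·a = 4r; the nearest-neighbor distance equals 2r = 0.8660·a.
d = 0.8660 × 4.67 = 4.04 Å.

4.04 Å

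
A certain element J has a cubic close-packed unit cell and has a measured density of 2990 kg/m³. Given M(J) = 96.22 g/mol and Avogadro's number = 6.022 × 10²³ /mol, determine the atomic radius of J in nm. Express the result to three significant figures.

0.211 nm

For an FCC cell (Z = 4), a³ = Z·M/(N_A·ρ) = 4 × 96.22 / (6.022 × 10²³ × 2.990) = 2.138 × 10^-22 cm³, so a = 5.979 × 10^-8 cm = 0.5979 nm.
Atoms touch along the face diagonal, so √2·a = 4r, so r = 0.3536 × a = 0.211 nm.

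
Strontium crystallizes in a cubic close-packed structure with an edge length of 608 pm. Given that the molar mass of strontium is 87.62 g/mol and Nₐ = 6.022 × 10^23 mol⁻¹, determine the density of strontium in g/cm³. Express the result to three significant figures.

An FCC unit cell contains Z = 4 atoms.
Cell volume: a³ = (608 pm)³ = (6.080 × 10^-8 cm)³ = 2.248 × 10^-22 cm³.
ρ = Z·M/(N_A·a³) = 4 × 87.62 / (6.022 × 10²³ × 2.248 × 10^-22) = 2.589 g/cm³.

2.59 g/cm³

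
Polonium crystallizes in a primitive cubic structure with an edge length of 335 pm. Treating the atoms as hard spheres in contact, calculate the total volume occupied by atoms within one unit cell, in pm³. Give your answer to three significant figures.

1.97 × 10^7 pm³

In a simple cubic lattice atoms touch along the cell edge, so a = 2r, so r = 0.5000a = 167.5 pm.
V_atoms = Z × (4/3)πr³ = 1 × (4/3)π × (167.5)³ = 1.97 × 10^7 pm³.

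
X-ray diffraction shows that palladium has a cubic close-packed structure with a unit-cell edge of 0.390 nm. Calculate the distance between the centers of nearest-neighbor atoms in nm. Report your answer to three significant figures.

In an FCC structure, atoms touch along the face diagonal, so √2·a = 4r; the nearest-neighbor distance equals 2r = 0.7071·a.
d = 0.7071 × 0.390 = 0.276 nm.

0.276 nm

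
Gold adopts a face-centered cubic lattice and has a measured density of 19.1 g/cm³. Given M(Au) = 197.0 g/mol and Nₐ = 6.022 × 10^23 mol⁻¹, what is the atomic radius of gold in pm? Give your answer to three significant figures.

145 pm

For an FCC cell (Z = 4), a³ = Z·M/(N_A·ρ) = 4 × 197.0 / (6.022 × 10²³ × 19.10) = 6.851 × 10^-23 cm³, so a = 4.092 × 10^-8 cm = 409.2 pm.
Atoms touch along the face diagonal, so √2·a = 4r, so r = 0.3536 × a = 145 pm.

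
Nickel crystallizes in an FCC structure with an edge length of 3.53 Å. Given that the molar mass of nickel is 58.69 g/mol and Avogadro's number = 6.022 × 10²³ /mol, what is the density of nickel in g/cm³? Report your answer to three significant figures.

An FCC unit cell contains Z = 4 atoms.
Cell volume: a³ = (3.53 Å)³ = (3.530 × 10^-8 cm)³ = 4.399 × 10^-23 cm³.
ρ = Z·M/(N_A·a³) = 4 × 58.69 / (6.022 × 10²³ × 4.399 × 10^-23) = 8.863 g/cm³.

8.86 g/cm³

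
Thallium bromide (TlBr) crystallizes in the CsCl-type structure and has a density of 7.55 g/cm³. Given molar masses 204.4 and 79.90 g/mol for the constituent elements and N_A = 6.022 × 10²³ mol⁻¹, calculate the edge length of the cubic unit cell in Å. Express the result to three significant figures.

3.97 Å

M(TlBr) = 284.3 g/mol; Z = 1 formula unit per cell.
a³ = Z·M/(N_A·ρ) = 1 × 284.3 / (6.022 × 10²³ × 7.55) = 6.253 × 10^-23 cm³, so a = 3.969 × 10^-8 cm = 3.97 Å.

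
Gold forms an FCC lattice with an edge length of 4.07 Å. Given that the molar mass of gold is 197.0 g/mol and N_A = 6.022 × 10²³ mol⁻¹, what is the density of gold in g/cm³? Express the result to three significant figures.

An FCC unit cell contains Z = 4 atoms.
Cell volume: a³ = (4.07 Å)³ = (4.070 × 10^-8 cm)³ = 6.742 × 10^-23 cm³.
ρ = Z·M/(N_A·a³) = 4 × 197.0 / (6.022 × 10²³ × 6.742 × 10^-23) = 19.41 g/cm³.

19.4 g/cm³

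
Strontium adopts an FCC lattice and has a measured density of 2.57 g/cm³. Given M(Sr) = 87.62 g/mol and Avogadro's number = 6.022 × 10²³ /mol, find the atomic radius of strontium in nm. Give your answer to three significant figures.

For an FCC cell (Z = 4), a³ = Z·M/(N_A·ρ) = 4 × 87.62 / (6.022 × 10²³ × 2.570) = 2.265 × 10^-22 cm³, so a = 6.095 × 10^-8 cm = 0.6095 nm.
Atoms touch along the face diagonal, so √2·a = 4r, so r = 0.3536 × a = 0.216 nm.

0.216 nm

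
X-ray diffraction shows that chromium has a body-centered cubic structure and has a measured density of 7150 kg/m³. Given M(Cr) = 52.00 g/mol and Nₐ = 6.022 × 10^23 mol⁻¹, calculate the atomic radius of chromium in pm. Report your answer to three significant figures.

For a BCC cell (Z = 2), a³ = Z·M/(N_A·ρ) = 2 × 52.00 / (6.022 × 10²³ × 7.150) = 2.415 × 10^-23 cm³, so a = 2.891 × 10^-8 cm = 289.1 pm.
Atoms touch along the body diagonal, so √3·a = 4r, so r = 0.4330 × a = 125 pm.

125 pm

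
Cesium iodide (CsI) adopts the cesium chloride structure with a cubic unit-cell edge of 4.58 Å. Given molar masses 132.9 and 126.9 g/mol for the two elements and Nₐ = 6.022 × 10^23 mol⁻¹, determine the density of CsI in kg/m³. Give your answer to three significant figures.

The cesium chloride structure contains Z = 1 formula unit per cell; M(CsI) = 132.9 + 126.9 = 259.8 g/mol.
a³ = (4.580 × 10^-8 cm)³ = 9.607 × 10^-23 cm³.
ρ = 1 × 259.8 / (6.022 × 10²³ × 9.607 × 10^-23) = 4.491 g/cm³ = 4490 kg/m³.

4490 kg/m³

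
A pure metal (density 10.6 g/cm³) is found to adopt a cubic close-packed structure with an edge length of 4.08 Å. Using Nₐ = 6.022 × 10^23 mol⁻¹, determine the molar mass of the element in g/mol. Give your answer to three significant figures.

108 g/mol

An FCC cell has Z = 4 atoms; a = 4.080 × 10^-8 cm.
M = ρ·N_A·a³/Z = 10.6 × 6.022 × 10²³ × 6.792 × 10^-23 / 4 = 108 g/mol.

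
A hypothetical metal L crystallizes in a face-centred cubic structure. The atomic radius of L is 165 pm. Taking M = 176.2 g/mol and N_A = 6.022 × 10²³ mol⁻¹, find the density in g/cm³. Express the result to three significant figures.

11.5 g/cm³

In an FCC lattice, atoms touch along the face diagonal, so √2·a = 4r, giving a = 466.7 pm = 4.667 × 10^-8 cm.
With Z = 4, ρ = Z·M/(N_A·a³) = 4 × 176.2 / (6.022 × 10²³ × 1.016 × 10^-22) = 11.51 g/cm³.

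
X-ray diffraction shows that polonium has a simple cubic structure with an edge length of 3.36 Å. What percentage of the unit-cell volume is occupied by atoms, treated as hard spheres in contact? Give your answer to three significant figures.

In a simple cubic lattice atoms touch along the cell edge, so a = 2r, so r = 0.5000a = 1.680 Å.
Packing fraction = Z·(4/3)πr³ / a³ = 1 × (4/3)π × (1.680)³ / (3.36)³ = 0.5236 = 52.4%.

52.4%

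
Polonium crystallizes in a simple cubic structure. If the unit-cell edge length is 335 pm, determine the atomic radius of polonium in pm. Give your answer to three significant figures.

In a simple cubic lattice, atoms touch along the cell edge, so a = 2r.
r = a/2 = 335/2 = 168 pm.

168 pm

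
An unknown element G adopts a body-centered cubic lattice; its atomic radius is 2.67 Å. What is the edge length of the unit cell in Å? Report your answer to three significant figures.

6.17 Å

In a BCC lattice, atoms touch along the body diagonal, so √3·a = 4r.
a = 4r/√3 = 4 × 2.67 / 1.7321 = 6.17 Å.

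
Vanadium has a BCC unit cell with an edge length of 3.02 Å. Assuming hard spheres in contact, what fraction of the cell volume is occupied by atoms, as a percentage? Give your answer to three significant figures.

68.0%

In a BCC lattice atoms touch along the body diagonal, so √3·a = 4r, so r = 0.4330a = 1.308 Å.
Packing fraction = Z·(4/3)πr³ / a³ = 2 × (4/3)π × (1.308)³ / (3.02)³ = 0.6802 = 68.0%.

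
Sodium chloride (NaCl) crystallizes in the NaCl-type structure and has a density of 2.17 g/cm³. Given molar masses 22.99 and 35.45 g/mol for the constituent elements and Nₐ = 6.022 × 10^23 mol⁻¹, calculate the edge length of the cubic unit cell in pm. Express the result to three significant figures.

563 pm

M(NaCl) = 58.44 g/mol; Z = 4 formula units per cell.
a³ = Z·M/(N_A·ρ) = 4 × 58.44 / (6.022 × 10²³ × 2.17) = 1.789 × 10^-22 cm³, so a = 5.635 × 10^-8 cm = 563 pm.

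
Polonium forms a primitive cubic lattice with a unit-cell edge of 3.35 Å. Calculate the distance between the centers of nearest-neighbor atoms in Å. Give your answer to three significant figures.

3.35 Å

In a simple cubic structure, atoms touch along the cell edge, so a = 2r; the nearest-neighbor distance equals 2r = 1.000·a.
d = 1.000 × 3.35 = 3.35 Å.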